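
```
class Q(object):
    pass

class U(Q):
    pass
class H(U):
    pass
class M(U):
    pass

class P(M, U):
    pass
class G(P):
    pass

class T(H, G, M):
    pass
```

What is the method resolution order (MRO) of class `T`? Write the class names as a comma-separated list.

T, H, G, P, M, U, Q, object

L[T] = T + merge(L[H], L[G], L[M], [H G M])
  take H:  [H U Q object] + [G P M U Q object] + [M U Q object] + [H G M]
  take G:  [U Q object] + [G P M U Q object] + [M U Q object] + [G M]
  take P:  [U Q object] + [P M U Q object] + [M U Q object] + [M]
  take M:  [U Q object] + [M U Q object] + [M U Q object] + [M]
  take U:  [U Q object] + [U Q object] + [U Q object]
  take Q:  [Q object] + [Q object] + [Q object]
  take object:  [object] + [object] + [object]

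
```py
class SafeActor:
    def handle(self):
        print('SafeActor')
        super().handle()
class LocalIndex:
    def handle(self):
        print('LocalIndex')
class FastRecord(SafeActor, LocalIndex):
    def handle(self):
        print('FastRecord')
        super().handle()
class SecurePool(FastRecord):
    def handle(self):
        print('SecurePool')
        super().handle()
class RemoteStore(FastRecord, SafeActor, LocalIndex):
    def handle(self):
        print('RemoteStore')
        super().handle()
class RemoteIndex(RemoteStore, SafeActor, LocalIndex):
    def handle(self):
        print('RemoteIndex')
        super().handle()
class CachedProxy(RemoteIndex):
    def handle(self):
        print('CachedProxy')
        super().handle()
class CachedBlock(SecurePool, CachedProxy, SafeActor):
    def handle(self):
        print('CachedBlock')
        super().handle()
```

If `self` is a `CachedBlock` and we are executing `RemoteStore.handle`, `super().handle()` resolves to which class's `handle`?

L[CachedBlock] = CachedBlock + merge(L[SecurePool], L[CachedProxy], L[SafeActor], [SecurePool CachedProxy SafeActor])
  take SecurePool:  [SecurePool FastRecord SafeActor LocalIndex object] + [CachedProxy RemoteIndex RemoteStore FastRecord SafeActor LocalIndex object] + [SafeActor object] + [SecurePool CachedProxy SafeActor]
  take CachedProxy:  [FastRecord SafeActor LocalIndex object] + [CachedProxy RemoteIndex RemoteStore FastRecord SafeActor LocalIndex object] + [SafeActor object] + [CachedProxy SafeActor]
  take RemoteIndex:  [FastRecord SafeActor LocalIndex object] + [RemoteIndex RemoteStore FastRecord SafeActor LocalIndex object] + [SafeActor object] + [SafeActor]
  take RemoteStore:  [FastRecord SafeActor LocalIndex object] + [RemoteStore FastRecord SafeActor LocalIndex object] + [SafeActor object] + [SafeActor]
  take FastRecord:  [FastRecord SafeActor LocalIndex object] + [FastRecord SafeActor LocalIndex object] + [SafeActor object] + [SafeActor]
  take SafeActor:  [SafeActor LocalIndex object] + [SafeActor LocalIndex object] + [SafeActor object] + [SafeActor]
  take LocalIndex:  [LocalIndex object] + [LocalIndex object] + [object]
  take object:  [object] + [object] + [object]
MRO: CachedBlock SecurePool CachedProxy RemoteIndex RemoteStore FastRecord SafeActor LocalIndex object
super() in RemoteStore.handle on a CachedBlock instance goes to the class after RemoteStore in CachedBlock's MRO: FastRecord.

FastRecord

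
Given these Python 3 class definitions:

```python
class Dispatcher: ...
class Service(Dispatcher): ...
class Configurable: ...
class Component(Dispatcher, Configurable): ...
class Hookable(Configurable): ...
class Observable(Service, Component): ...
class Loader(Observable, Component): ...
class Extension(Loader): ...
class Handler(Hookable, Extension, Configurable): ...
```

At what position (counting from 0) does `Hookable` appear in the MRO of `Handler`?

L[Handler] = Handler + merge(L[Hookable], L[Extension], L[Configurable], [Hookable Extension Configurable])
  take Hookable:  [Hookable Configurable object] + [Extension Loader Observable Service Component Dispatcher Configurable object] + [Configurable object] + [Hookable Extension Configurable]
  take Extension:  [Configurable object] + [Extension Loader Observable Service Component Dispatcher Configurable object] + [Configurable object] + [Extension Configurable]
  take Loader:  [Configurable object] + [Loader Observable Service Component Dispatcher Configurable object] + [Configurable object] + [Configurable]
  take Observable:  [Configurable object] + [Observable Service Component Dispatcher Configurable object] + [Configurable object] + [Configurable]
  take Service:  [Configurable object] + [Service Component Dispatcher Configurable object] + [Configurable object] + [Configurable]
  take Component:  [Configurable object] + [Component Dispatcher Configurable object] + [Configurable object] + [Configurable]
  take Dispatcher:  [Configurable object] + [Dispatcher Configurable object] + [Configurable object] + [Configurable]
  take Configurable:  [Configurable object] + [Configurable object] + [Configurable object] + [Configurable]
  take object:  [object] + [object] + [object]
MRO: Handler Hookable Extension Loader Observable Service Component Dispatcher Configurable object
Hookable sits at index 1.

1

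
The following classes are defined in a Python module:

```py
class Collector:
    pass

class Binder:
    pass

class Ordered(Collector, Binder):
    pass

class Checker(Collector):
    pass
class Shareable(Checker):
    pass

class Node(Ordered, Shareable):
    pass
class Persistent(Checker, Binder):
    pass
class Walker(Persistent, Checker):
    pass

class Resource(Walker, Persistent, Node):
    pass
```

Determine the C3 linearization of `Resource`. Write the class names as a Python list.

L[Resource] = Resource + merge(L[Walker], L[Persistent], L[Node], [Walker Persistent Node])
  take Walker:  [Walker Persistent Checker Collector Binder object] + [Persistent Checker Collector Binder object] + [Node Ordered Shareable Checker Collector Binder object] + [Walker Persistent Node]
  take Persistent:  [Persistent Checker Collector Binder object] + [Persistent Checker Collector Binder object] + [Node Ordered Shareable Checker Collector Binder object] + [Persistent Node]
  take Node:  [Checker Collector Binder object] + [Checker Collector Binder object] + [Node Ordered Shareable Checker Collector Binder object] + [Node]
  take Ordered:  [Checker Collector Binder object] + [Checker Collector Binder object] + [Ordered Shareable Checker Collector Binder object]
  take Shareable:  [Checker Collector Binder object] + [Checker Collector Binder object] + [Shareable Checker Collector Binder object]
  take Checker:  [Checker Collector Binder object] + [Checker Collector Binder object] + [Checker Collector Binder object]
  take Collector:  [Collector Binder object] + [Collector Binder object] + [Collector Binder object]
  take Binder:  [Binder object] + [Binder object] + [Binder object]
  take object:  [object] + [object] + [object]

[Resource, Walker, Persistent, Node, Ordered, Shareable, Checker, Collector, Binder, object]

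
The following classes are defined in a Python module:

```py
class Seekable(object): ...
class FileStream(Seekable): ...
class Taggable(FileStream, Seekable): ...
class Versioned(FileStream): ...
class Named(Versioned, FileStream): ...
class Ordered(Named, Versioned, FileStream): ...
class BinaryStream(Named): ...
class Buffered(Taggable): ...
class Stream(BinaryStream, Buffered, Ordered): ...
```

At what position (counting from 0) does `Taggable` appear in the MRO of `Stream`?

L[Stream] = Stream + merge(L[BinaryStream], L[Buffered], L[Ordered], [BinaryStream Buffered Ordered])
  take BinaryStream:  [BinaryStream Named Versioned FileStream Seekable object] + [Buffered Taggable FileStream Seekable object] + [Ordered Named Versioned FileStream Seekable object] + [BinaryStream Buffered Ordered]
  take Buffered:  [Named Versioned FileStream Seekable object] + [Buffered Taggable FileStream Seekable object] + [Ordered Named Versioned FileStream Seekable object] + [Buffered Ordered]
  take Taggable:  [Named Versioned FileStream Seekable object] + [Taggable FileStream Seekable object] + [Ordered Named Versioned FileStream Seekable object] + [Ordered]
  take Ordered:  [Named Versioned FileStream Seekable object] + [FileStream Seekable object] + [Ordered Named Versioned FileStream Seekable object] + [Ordered]
  take Named:  [Named Versioned FileStream Seekable object] + [FileStream Seekable object] + [Named Versioned FileStream Seekable object]
  take Versioned:  [Versioned FileStream Seekable object] + [FileStream Seekable object] + [Versioned FileStream Seekable object]
  take FileStream:  [FileStream Seekable object] + [FileStream Seekable object] + [FileStream Seekable object]
  take Seekable:  [Seekable object] + [Seekable object] + [Seekable object]
  take object:  [object] + [object] + [object]
MRO: Stream BinaryStream Buffered Taggable Ordered Named Versioned FileStream Seekable object
Taggable sits at index 3.

3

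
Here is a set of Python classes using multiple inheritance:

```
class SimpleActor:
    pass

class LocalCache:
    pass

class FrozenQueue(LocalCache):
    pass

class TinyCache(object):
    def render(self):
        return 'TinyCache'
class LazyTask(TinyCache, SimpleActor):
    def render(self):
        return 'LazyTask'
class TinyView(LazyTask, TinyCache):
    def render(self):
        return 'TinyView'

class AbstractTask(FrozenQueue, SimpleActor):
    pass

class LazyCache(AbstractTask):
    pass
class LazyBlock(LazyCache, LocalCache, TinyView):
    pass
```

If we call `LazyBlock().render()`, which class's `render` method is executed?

TinyView

L[LazyBlock] = LazyBlock + merge(L[LazyCache], L[LocalCache], L[TinyView], [LazyCache LocalCache TinyView])
  take LazyCache:  [LazyCache AbstractTask FrozenQueue LocalCache SimpleActor object] + [LocalCache object] + [TinyView LazyTask TinyCache SimpleActor object] + [LazyCache LocalCache TinyView]
  take AbstractTask:  [AbstractTask FrozenQueue LocalCache SimpleActor object] + [LocalCache object] + [TinyView LazyTask TinyCache SimpleActor object] + [LocalCache TinyView]
  take FrozenQueue:  [FrozenQueue LocalCache SimpleActor object] + [LocalCache object] + [TinyView LazyTask TinyCache SimpleActor object] + [LocalCache TinyView]
  take LocalCache:  [LocalCache SimpleActor object] + [LocalCache object] + [TinyView LazyTask TinyCache SimpleActor object] + [LocalCache TinyView]
  take TinyView:  [SimpleActor object] + [object] + [TinyView LazyTask TinyCache SimpleActor object] + [TinyView]
  take LazyTask:  [SimpleActor object] + [object] + [LazyTask TinyCache SimpleActor object]
  take TinyCache:  [SimpleActor object] + [object] + [TinyCache SimpleActor object]
  take SimpleActor:  [SimpleActor object] + [object] + [SimpleActor object]
  take object:  [object] + [object] + [object]
MRO: LazyBlock LazyCache AbstractTask FrozenQueue LocalCache TinyView LazyTask TinyCache SimpleActor object
render is defined in: LazyTask, TinyCache, TinyView. First along the MRO is TinyView.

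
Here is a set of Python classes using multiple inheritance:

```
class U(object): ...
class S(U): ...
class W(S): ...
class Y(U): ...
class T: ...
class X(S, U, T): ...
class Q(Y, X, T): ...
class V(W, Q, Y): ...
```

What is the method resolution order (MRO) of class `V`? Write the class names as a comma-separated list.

V, W, Q, Y, X, S, U, T, object

L[V] = V + merge(L[W], L[Q], L[Y], [W Q Y])
  take W:  [W S U object] + [Q Y X S U T object] + [Y U object] + [W Q Y]
  take Q:  [S U object] + [Q Y X S U T object] + [Y U object] + [Q Y]
  take Y:  [S U object] + [Y X S U T object] + [Y U object] + [Y]
  take X:  [S U object] + [X S U T object] + [U object]
  take S:  [S U object] + [S U T object] + [U object]
  take U:  [U object] + [U T object] + [U object]
  take T:  [object] + [T object] + [object]
  take object:  [object] + [object] + [object]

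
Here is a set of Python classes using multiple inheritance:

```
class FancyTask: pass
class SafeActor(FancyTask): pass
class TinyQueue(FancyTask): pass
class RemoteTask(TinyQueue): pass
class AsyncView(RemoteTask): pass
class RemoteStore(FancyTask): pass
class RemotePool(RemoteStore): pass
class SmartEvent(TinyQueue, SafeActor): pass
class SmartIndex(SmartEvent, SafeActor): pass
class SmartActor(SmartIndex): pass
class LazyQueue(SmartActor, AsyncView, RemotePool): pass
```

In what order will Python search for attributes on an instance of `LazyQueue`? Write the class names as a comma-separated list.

L[LazyQueue] = LazyQueue + merge(L[SmartActor], L[AsyncView], L[RemotePool], [SmartActor AsyncView RemotePool])
  take SmartActor:  [SmartActor SmartIndex SmartEvent TinyQueue SafeActor FancyTask object] + [AsyncView RemoteTask TinyQueue FancyTask object] + [RemotePool RemoteStore FancyTask object] + [SmartActor AsyncView RemotePool]
  take SmartIndex:  [SmartIndex SmartEvent TinyQueue SafeActor FancyTask object] + [AsyncView RemoteTask TinyQueue FancyTask object] + [RemotePool RemoteStore FancyTask object] + [AsyncView RemotePool]
  take SmartEvent:  [SmartEvent TinyQueue SafeActor FancyTask object] + [AsyncView RemoteTask TinyQueue FancyTask object] + [RemotePool RemoteStore FancyTask object] + [AsyncView RemotePool]
  take AsyncView:  [TinyQueue SafeActor FancyTask object] + [AsyncView RemoteTask TinyQueue FancyTask object] + [RemotePool RemoteStore FancyTask object] + [AsyncView RemotePool]
  take RemoteTask:  [TinyQueue SafeActor FancyTask object] + [RemoteTask TinyQueue FancyTask object] + [RemotePool RemoteStore FancyTask object] + [RemotePool]
  take TinyQueue:  [TinyQueue SafeActor FancyTask object] + [TinyQueue FancyTask object] + [RemotePool RemoteStore FancyTask object] + [RemotePool]
  take SafeActor:  [SafeActor FancyTask object] + [FancyTask object] + [RemotePool RemoteStore FancyTask object] + [RemotePool]
  take RemotePool:  [FancyTask object] + [FancyTask object] + [RemotePool RemoteStore FancyTask object] + [RemotePool]
  take RemoteStore:  [FancyTask object] + [FancyTask object] + [RemoteStore FancyTask object]
  take FancyTask:  [FancyTask object] + [FancyTask object] + [FancyTask object]
  take object:  [object] + [object] + [object]

LazyQueue, SmartActor, SmartIndex, SmartEvent, AsyncView, RemoteTask, TinyQueue, SafeActor, RemotePool, RemoteStore, FancyTask, object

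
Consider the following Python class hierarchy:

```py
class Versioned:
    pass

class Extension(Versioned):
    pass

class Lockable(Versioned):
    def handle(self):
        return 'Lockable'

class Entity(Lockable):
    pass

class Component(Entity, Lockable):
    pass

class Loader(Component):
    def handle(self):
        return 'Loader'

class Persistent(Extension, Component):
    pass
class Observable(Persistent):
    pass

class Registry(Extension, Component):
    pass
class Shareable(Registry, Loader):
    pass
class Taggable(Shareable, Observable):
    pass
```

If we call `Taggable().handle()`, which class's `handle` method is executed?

L[Taggable] = Taggable + merge(L[Shareable], L[Observable], [Shareable Observable])
  take Shareable:  [Shareable Registry Extension Loader Component Entity Lockable Versioned object] + [Observable Persistent Extension Component Entity Lockable Versioned object] + [Shareable Observable]
  take Registry:  [Registry Extension Loader Component Entity Lockable Versioned object] + [Observable Persistent Extension Component Entity Lockable Versioned object] + [Observable]
  take Observable:  [Extension Loader Component Entity Lockable Versioned object] + [Observable Persistent Extension Component Entity Lockable Versioned object] + [Observable]
  take Persistent:  [Extension Loader Component Entity Lockable Versioned object] + [Persistent Extension Component Entity Lockable Versioned object]
  take Extension:  [Extension Loader Component Entity Lockable Versioned object] + [Extension Component Entity Lockable Versioned object]
  take Loader:  [Loader Component Entity Lockable Versioned object] + [Component Entity Lockable Versioned object]
  take Component:  [Component Entity Lockable Versioned object] + [Component Entity Lockable Versioned object]
  take Entity:  [Entity Lockable Versioned object] + [Entity Lockable Versioned object]
  take Lockable:  [Lockable Versioned object] + [Lockable Versioned object]
  take Versioned:  [Versioned object] + [Versioned object]
  take object:  [object] + [object]
MRO: Taggable Shareable Registry Observable Persistent Extension Loader Component Entity Lockable Versioned object
handle is defined in: Loader, Lockable. First along the MRO is Loader.

Loader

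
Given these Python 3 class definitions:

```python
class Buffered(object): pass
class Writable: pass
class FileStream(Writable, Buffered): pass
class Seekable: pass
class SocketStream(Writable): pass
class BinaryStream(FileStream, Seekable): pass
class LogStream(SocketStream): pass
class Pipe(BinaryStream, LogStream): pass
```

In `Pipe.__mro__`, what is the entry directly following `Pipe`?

BinaryStream

L[Pipe] = Pipe + merge(L[BinaryStream], L[LogStream], [BinaryStream LogStream])
  take BinaryStream:  [BinaryStream FileStream Writable Buffered Seekable object] + [LogStream SocketStream Writable object] + [BinaryStream LogStream]
  take FileStream:  [FileStream Writable Buffered Seekable object] + [LogStream SocketStream Writable object] + [LogStream]
  take LogStream:  [Writable Buffered Seekable object] + [LogStream SocketStream Writable object] + [LogStream]
  take SocketStream:  [Writable Buffered Seekable object] + [SocketStream Writable object]
  take Writable:  [Writable Buffered Seekable object] + [Writable object]
  take Buffered:  [Buffered Seekable object] + [object]
  take Seekable:  [Seekable object] + [object]
  take object:  [object] + [object]
MRO: Pipe BinaryStream FileStream LogStream SocketStream Writable Buffered Seekable object
Pipe is at position 0; next is BinaryStream.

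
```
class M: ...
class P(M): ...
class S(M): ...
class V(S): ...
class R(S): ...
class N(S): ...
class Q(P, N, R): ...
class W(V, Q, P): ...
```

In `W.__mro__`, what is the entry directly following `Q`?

P

L[W] = W + merge(L[V], L[Q], L[P], [V Q P])
  take V:  [V S M object] + [Q P N R S M object] + [P M object] + [V Q P]
  take Q:  [S M object] + [Q P N R S M object] + [P M object] + [Q P]
  take P:  [S M object] + [P N R S M object] + [P M object] + [P]
  take N:  [S M object] + [N R S M object] + [M object]
  take R:  [S M object] + [R S M object] + [M object]
  take S:  [S M object] + [S M object] + [M object]
  take M:  [M object] + [M object] + [M object]
  take object:  [object] + [object] + [object]
MRO: W V Q P N R S M object
Q is at position 2; next is P.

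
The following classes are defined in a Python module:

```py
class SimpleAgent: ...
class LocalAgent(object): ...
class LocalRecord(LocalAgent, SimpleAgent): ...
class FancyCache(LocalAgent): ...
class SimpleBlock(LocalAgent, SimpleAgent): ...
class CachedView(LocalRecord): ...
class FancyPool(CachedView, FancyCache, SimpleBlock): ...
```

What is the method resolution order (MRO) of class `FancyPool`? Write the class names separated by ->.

FancyPool -> CachedView -> LocalRecord -> FancyCache -> SimpleBlock -> LocalAgent -> SimpleAgent -> object

L[FancyPool] = FancyPool + merge(L[CachedView], L[FancyCache], L[SimpleBlock], [CachedView FancyCache SimpleBlock])
  take CachedView:  [CachedView LocalRecord LocalAgent SimpleAgent object] + [FancyCache LocalAgent object] + [SimpleBlock LocalAgent SimpleAgent object] + [CachedView FancyCache SimpleBlock]
  take LocalRecord:  [LocalRecord LocalAgent SimpleAgent object] + [FancyCache LocalAgent object] + [SimpleBlock LocalAgent SimpleAgent object] + [FancyCache SimpleBlock]
  take FancyCache:  [LocalAgent SimpleAgent object] + [FancyCache LocalAgent object] + [SimpleBlock LocalAgent SimpleAgent object] + [FancyCache SimpleBlock]
  take SimpleBlock:  [LocalAgent SimpleAgent object] + [LocalAgent object] + [SimpleBlock LocalAgent SimpleAgent object] + [SimpleBlock]
  take LocalAgent:  [LocalAgent SimpleAgent object] + [LocalAgent object] + [LocalAgent SimpleAgent object]
  take SimpleAgent:  [SimpleAgent object] + [object] + [SimpleAgent object]
  take object:  [object] + [object] + [object]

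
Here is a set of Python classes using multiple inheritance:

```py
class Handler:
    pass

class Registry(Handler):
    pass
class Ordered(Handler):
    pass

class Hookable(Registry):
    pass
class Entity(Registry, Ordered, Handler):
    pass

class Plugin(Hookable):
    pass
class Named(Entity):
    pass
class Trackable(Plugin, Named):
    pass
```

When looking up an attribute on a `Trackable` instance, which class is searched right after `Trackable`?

Plugin

L[Trackable] = Trackable + merge(L[Plugin], L[Named], [Plugin Named])
  take Plugin:  [Plugin Hookable Registry Handler object] + [Named Entity Registry Ordered Handler object] + [Plugin Named]
  take Hookable:  [Hookable Registry Handler object] + [Named Entity Registry Ordered Handler object] + [Named]
  take Named:  [Registry Handler object] + [Named Entity Registry Ordered Handler object] + [Named]
  take Entity:  [Registry Handler object] + [Entity Registry Ordered Handler object]
  take Registry:  [Registry Handler object] + [Registry Ordered Handler object]
  take Ordered:  [Handler object] + [Ordered Handler object]
  take Handler:  [Handler object] + [Handler object]
  take object:  [object] + [object]
MRO: Trackable Plugin Hookable Named Entity Registry Ordered Handler object
Trackable is at position 0; next is Plugin.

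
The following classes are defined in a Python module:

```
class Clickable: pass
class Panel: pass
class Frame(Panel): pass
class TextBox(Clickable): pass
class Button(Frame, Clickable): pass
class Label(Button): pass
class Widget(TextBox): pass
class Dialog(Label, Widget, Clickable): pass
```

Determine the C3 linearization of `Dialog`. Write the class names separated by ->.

L[Dialog] = Dialog + merge(L[Label], L[Widget], L[Clickable], [Label Widget Clickable])
  take Label:  [Label Button Frame Panel Clickable object] + [Widget TextBox Clickable object] + [Clickable object] + [Label Widget Clickable]
  take Button:  [Button Frame Panel Clickable object] + [Widget TextBox Clickable object] + [Clickable object] + [Widget Clickable]
  take Frame:  [Frame Panel Clickable object] + [Widget TextBox Clickable object] + [Clickable object] + [Widget Clickable]
  take Panel:  [Panel Clickable object] + [Widget TextBox Clickable object] + [Clickable object] + [Widget Clickable]
  take Widget:  [Clickable object] + [Widget TextBox Clickable object] + [Clickable object] + [Widget Clickable]
  take TextBox:  [Clickable object] + [TextBox Clickable object] + [Clickable object] + [Clickable]
  take Clickable:  [Clickable object] + [Clickable object] + [Clickable object] + [Clickable]
  take object:  [object] + [object] + [object]

Dialog -> Label -> Button -> Frame -> Panel -> Widget -> TextBox -> Clickable -> object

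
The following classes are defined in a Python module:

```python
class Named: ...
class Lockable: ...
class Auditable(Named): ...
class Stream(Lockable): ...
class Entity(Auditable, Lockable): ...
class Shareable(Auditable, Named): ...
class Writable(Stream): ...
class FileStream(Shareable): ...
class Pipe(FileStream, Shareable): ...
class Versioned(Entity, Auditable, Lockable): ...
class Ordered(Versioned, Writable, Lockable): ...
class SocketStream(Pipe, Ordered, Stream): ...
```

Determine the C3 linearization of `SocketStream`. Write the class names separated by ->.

SocketStream -> Pipe -> FileStream -> Shareable -> Ordered -> Versioned -> Entity -> Auditable -> Named -> Writable -> Stream -> Lockable -> object

L[SocketStream] = SocketStream + merge(L[Pipe], L[Ordered], L[Stream], [Pipe Ordered Stream])
  take Pipe:  [Pipe FileStream Shareable Auditable Named object] + [Ordered Versioned Entity Auditable Named Writable Stream Lockable object] + [Stream Lockable object] + [Pipe Ordered Stream]
  take FileStream:  [FileStream Shareable Auditable Named object] + [Ordered Versioned Entity Auditable Named Writable Stream Lockable object] + [Stream Lockable object] + [Ordered Stream]
  take Shareable:  [Shareable Auditable Named object] + [Ordered Versioned Entity Auditable Named Writable Stream Lockable object] + [Stream Lockable object] + [Ordered Stream]
  take Ordered:  [Auditable Named object] + [Ordered Versioned Entity Auditable Named Writable Stream Lockable object] + [Stream Lockable object] + [Ordered Stream]
  take Versioned:  [Auditable Named object] + [Versioned Entity Auditable Named Writable Stream Lockable object] + [Stream Lockable object] + [Stream]
  take Entity:  [Auditable Named object] + [Entity Auditable Named Writable Stream Lockable object] + [Stream Lockable object] + [Stream]
  take Auditable:  [Auditable Named object] + [Auditable Named Writable Stream Lockable object] + [Stream Lockable object] + [Stream]
  take Named:  [Named object] + [Named Writable Stream Lockable object] + [Stream Lockable object] + [Stream]
  take Writable:  [object] + [Writable Stream Lockable object] + [Stream Lockable object] + [Stream]
  take Stream:  [object] + [Stream Lockable object] + [Stream Lockable object] + [Stream]
  take Lockable:  [object] + [Lockable object] + [Lockable object]
  take object:  [object] + [object] + [object]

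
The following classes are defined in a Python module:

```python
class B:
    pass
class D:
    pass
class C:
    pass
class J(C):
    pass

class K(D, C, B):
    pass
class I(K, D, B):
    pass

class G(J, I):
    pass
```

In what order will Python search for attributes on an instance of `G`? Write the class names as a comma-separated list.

G, J, I, K, D, C, B, object

L[G] = G + merge(L[J], L[I], [J I])
  take J:  [J C object] + [I K D C B object] + [J I]
  take I:  [C object] + [I K D C B object] + [I]
  take K:  [C object] + [K D C B object]
  take D:  [C object] + [D C B object]
  take C:  [C object] + [C B object]
  take B:  [object] + [B object]
  take object:  [object] + [object]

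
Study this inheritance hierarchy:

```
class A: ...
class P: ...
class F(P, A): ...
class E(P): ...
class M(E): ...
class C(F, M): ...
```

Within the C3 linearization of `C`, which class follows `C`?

L[C] = C + merge(L[F], L[M], [F M])
  take F:  [F P A object] + [M E P object] + [F M]
  take M:  [P A object] + [M E P object] + [M]
  take E:  [P A object] + [E P object]
  take P:  [P A object] + [P object]
  take A:  [A object] + [object]
  take object:  [object] + [object]
MRO: C F M E P A object
C is at position 0; next is F.

F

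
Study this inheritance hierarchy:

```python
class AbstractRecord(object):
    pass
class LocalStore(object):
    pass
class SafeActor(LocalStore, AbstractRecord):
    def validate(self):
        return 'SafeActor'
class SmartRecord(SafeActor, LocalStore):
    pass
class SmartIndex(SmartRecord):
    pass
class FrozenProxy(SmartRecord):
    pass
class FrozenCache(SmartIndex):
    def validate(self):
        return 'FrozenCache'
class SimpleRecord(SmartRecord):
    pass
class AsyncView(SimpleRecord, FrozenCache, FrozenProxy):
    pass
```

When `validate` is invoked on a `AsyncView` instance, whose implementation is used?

FrozenCache

L[AsyncView] = AsyncView + merge(L[SimpleRecord], L[FrozenCache], L[FrozenProxy], [SimpleRecord FrozenCache FrozenProxy])
  take SimpleRecord:  [SimpleRecord SmartRecord SafeActor LocalStore AbstractRecord object] + [FrozenCache SmartIndex SmartRecord SafeActor LocalStore AbstractRecord object] + [FrozenProxy SmartRecord SafeActor LocalStore AbstractRecord object] + [SimpleRecord FrozenCache FrozenProxy]
  take FrozenCache:  [SmartRecord SafeActor LocalStore AbstractRecord object] + [FrozenCache SmartIndex SmartRecord SafeActor LocalStore AbstractRecord object] + [FrozenProxy SmartRecord SafeActor LocalStore AbstractRecord object] + [FrozenCache FrozenProxy]
  take SmartIndex:  [SmartRecord SafeActor LocalStore AbstractRecord object] + [SmartIndex SmartRecord SafeActor LocalStore AbstractRecord object] + [FrozenProxy SmartRecord SafeActor LocalStore AbstractRecord object] + [FrozenProxy]
  take FrozenProxy:  [SmartRecord SafeActor LocalStore AbstractRecord object] + [SmartRecord SafeActor LocalStore AbstractRecord object] + [FrozenProxy SmartRecord SafeActor LocalStore AbstractRecord object] + [FrozenProxy]
  take SmartRecord:  [SmartRecord SafeActor LocalStore AbstractRecord object] + [SmartRecord SafeActor LocalStore AbstractRecord object] + [SmartRecord SafeActor LocalStore AbstractRecord object]
  take SafeActor:  [SafeActor LocalStore AbstractRecord object] + [SafeActor LocalStore AbstractRecord object] + [SafeActor LocalStore AbstractRecord object]
  take LocalStore:  [LocalStore AbstractRecord object] + [LocalStore AbstractRecord object] + [LocalStore AbstractRecord object]
  take AbstractRecord:  [AbstractRecord object] + [AbstractRecord object] + [AbstractRecord object]
  take object:  [object] + [object] + [object]
MRO: AsyncView SimpleRecord FrozenCache SmartIndex FrozenProxy SmartRecord SafeActor LocalStore AbstractRecord object
validate is defined in: FrozenCache, SafeActor. First along the MRO is FrozenCache.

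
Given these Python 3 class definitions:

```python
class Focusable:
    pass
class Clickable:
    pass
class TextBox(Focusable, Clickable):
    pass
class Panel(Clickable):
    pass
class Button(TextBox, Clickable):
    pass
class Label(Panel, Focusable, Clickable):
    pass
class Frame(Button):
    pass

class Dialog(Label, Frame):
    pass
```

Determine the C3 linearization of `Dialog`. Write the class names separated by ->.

L[Dialog] = Dialog + merge(L[Label], L[Frame], [Label Frame])
  take Label:  [Label Panel Focusable Clickable object] + [Frame Button TextBox Focusable Clickable object] + [Label Frame]
  take Panel:  [Panel Focusable Clickable object] + [Frame Button TextBox Focusable Clickable object] + [Frame]
  take Frame:  [Focusable Clickable object] + [Frame Button TextBox Focusable Clickable object] + [Frame]
  take Button:  [Focusable Clickable object] + [Button TextBox Focusable Clickable object]
  take TextBox:  [Focusable Clickable object] + [TextBox Focusable Clickable object]
  take Focusable:  [Focusable Clickable object] + [Focusable Clickable object]
  take Clickable:  [Clickable object] + [Clickable object]
  take object:  [object] + [object]

Dialog -> Label -> Panel -> Frame -> Button -> TextBox -> Focusable -> Clickable -> object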